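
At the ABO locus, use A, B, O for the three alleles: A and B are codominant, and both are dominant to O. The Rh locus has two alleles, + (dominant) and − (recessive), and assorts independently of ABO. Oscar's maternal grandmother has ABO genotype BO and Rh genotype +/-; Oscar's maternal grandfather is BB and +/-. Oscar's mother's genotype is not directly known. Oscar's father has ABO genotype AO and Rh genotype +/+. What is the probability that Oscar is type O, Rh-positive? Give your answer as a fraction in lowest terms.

Oscar's mother's ABO genotype from BO × BB: 1/2 BB, 1/2 BO.
Crossing each possibility with the father AO and summing P(type O): 1/2·0 + 1/2·1/4 = 1/8.
Similarly for Rh via the mother's Rh distribution: P(Rh+) = 1.
Independent loci: 1/8 × 1 = 1/8.

1/8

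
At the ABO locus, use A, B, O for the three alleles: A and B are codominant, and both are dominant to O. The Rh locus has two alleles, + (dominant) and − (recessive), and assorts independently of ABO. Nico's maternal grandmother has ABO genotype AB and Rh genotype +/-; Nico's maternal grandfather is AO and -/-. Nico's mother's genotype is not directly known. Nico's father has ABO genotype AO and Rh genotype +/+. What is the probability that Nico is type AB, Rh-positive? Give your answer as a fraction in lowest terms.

1/8

Nico's mother's ABO genotype from AB × AO: 1/4 AA, 1/4 AB, 1/4 AO, 1/4 BO.
Crossing each possibility with the father AO and summing P(type AB): 1/4·0 + 1/4·1/4 + 1/4·0 + 1/4·1/4 = 1/8.
Similarly for Rh via the mother's Rh distribution: P(Rh+) = 1.
Independent loci: 1/8 × 1 = 1/8.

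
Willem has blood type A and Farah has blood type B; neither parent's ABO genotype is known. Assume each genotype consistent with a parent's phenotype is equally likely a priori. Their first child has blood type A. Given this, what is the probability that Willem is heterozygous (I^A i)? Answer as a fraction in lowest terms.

Possible genotypes: Willem ∈ {I^A I^A, I^A i}; Farah ∈ {I^B I^B, I^B i}.
Weight each parental genotype pair by prior × P(type-A child):
  I^A I^A × I^B i: posterior weight 2/3.
  I^A i × I^B i: posterior weight 1/3.
Sum the posterior weight over pairs where Willem is I^A i: 1/3.

1/3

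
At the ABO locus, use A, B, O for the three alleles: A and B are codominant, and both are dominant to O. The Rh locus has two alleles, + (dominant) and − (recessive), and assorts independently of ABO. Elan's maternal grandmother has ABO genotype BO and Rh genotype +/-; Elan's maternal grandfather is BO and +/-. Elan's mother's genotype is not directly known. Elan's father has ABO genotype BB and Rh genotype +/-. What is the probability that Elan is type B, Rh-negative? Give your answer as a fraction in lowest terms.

Elan's mother's ABO genotype from BO × BO: 1/4 BB, 1/2 BO, 1/4 OO.
Crossing each possibility with the father BB and summing P(type B): 1/4·1 + 1/2·1 + 1/4·1 = 1.
Similarly for Rh via the mother's Rh distribution: P(Rh-) = 1/4.
Independent loci: 1 × 1/4 = 1/4.

1/4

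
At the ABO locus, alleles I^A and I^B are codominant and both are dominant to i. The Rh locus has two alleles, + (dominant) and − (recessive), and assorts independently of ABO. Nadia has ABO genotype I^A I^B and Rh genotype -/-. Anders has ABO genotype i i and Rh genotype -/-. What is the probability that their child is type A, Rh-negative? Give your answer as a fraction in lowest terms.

1/2

ABO cross I^A I^B × i i → offspring phenotypes: 1/2 A, 1/2 B.
Rh cross -/- × -/- → 1 Rh-.
Independent loci: P(type A, Rh-negative) = 1/2 × 1 = 1/2.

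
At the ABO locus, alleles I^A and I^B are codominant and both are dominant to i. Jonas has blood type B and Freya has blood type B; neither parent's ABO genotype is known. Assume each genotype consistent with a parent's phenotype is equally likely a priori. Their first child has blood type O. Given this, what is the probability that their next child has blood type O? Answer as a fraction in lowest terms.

Possible genotypes: Jonas ∈ {I^B I^B, I^B i}; Freya ∈ {I^B I^B, I^B i}.
Weight each parental genotype pair by prior × P(type-O child):
  I^B i × I^B i: posterior weight 1; P(next child type O) = 1/4.
Weighted sum = 1/4.

1/4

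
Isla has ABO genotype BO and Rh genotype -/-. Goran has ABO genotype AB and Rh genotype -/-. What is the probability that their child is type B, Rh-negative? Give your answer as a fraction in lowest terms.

1/2

ABO cross BO × AB → offspring phenotypes: 1/4 A, 1/2 B, 1/4 AB.
Rh cross -/- × -/- → 1 Rh-.
Independent loci: P(type B, Rh-negative) = 1/2 × 1 = 1/2.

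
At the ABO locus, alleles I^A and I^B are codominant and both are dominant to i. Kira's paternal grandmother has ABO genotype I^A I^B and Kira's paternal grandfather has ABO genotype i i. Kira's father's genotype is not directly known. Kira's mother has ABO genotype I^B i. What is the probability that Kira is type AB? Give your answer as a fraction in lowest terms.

Kira's father's ABO genotype from I^A I^B × i i: 1/2 I^A i, 1/2 I^B i.
Crossing each possibility with the mother I^B i and summing P(type AB): 1/2·1/4 + 1/2·0 = 1/8.

1/8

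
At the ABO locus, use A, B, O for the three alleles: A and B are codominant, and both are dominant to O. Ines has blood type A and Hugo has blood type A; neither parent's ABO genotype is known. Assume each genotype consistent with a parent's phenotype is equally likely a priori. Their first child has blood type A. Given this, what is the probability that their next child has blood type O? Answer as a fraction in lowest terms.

Possible genotypes: Ines ∈ {AA, AO}; Hugo ∈ {AA, AO}.
Weight each parental genotype pair by prior × P(type-A child):
  AA × AA: posterior weight 4/15; P(next child type O) = 0.
  AA × AO: posterior weight 4/15; P(next child type O) = 0.
  AO × AA: posterior weight 4/15; P(next child type O) = 0.
  AO × AO: posterior weight 1/5; P(next child type O) = 1/4.
Weighted sum = 1/20.

1/20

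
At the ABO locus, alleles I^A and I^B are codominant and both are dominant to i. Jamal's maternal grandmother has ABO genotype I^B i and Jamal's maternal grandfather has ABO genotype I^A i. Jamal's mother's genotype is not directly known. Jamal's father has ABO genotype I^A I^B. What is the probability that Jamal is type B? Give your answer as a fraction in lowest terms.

Jamal's mother's ABO genotype from I^B i × I^A i: 1/4 I^A I^B, 1/4 I^A i, 1/4 I^B i, 1/4 i i.
Crossing each possibility with the father I^A I^B and summing P(type B): 1/4·1/4 + 1/4·1/4 + 1/4·1/2 + 1/4·1/2 = 3/8.

3/8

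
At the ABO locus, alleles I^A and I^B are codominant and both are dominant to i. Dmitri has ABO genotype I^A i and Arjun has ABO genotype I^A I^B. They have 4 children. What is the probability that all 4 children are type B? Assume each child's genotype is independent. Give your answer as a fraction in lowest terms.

1/256

ABO cross I^A i × I^A I^B → 1/2 A, 1/4 B, 1/4 AB.
So P(type B) = 1/4 per child.
All 4 independent: (1/4)^4 = 1/256.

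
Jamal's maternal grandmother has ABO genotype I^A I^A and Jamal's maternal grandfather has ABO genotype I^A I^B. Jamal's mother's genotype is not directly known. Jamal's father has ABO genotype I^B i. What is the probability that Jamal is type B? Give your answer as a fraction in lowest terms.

1/4

Jamal's mother's ABO genotype from I^A I^A × I^A I^B: 1/2 I^A I^A, 1/2 I^A I^B.
Crossing each possibility with the father I^B i and summing P(type B): 1/2·0 + 1/2·1/2 = 1/4.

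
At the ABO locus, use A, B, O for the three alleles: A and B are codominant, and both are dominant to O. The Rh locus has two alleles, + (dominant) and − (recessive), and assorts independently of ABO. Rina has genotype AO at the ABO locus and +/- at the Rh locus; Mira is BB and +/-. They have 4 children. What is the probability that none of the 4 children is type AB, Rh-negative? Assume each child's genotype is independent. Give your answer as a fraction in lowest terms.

2401/4096

ABO cross AO × BB → 1/2 B, 1/2 AB.
Rh cross +/- × +/- → 3/4 Rh+, 1/4 Rh-; so P(type AB, Rh-negative) = 1/2 × 1/4 = 1/8 per child.
P(not type AB, Rh-negative) = 7/8 for one child; (7/8)^4 = 2401/4096.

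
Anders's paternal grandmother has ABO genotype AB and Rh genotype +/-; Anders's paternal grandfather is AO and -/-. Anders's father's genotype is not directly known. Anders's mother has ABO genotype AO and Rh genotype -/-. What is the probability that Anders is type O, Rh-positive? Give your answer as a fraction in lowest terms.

1/32

Anders's father's ABO genotype from AB × AO: 1/4 AA, 1/4 AB, 1/4 AO, 1/4 BO.
Crossing each possibility with the mother AO and summing P(type O): 1/4·0 + 1/4·0 + 1/4·1/4 + 1/4·1/4 = 1/8.
Similarly for Rh via the father's Rh distribution: P(Rh+) = 1/4.
Independent loci: 1/8 × 1/4 = 1/32.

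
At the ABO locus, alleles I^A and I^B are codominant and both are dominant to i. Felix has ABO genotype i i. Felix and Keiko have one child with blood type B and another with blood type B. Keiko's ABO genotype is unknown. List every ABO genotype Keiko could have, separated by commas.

For each candidate genotype of Keiko, check whether crossing it with i i can produce every observed child phenotype.
  I^A I^A → possible child types {A} ✗
  I^A I^B → possible child types {A, B} ✓
  I^A i → possible child types {O, A} ✗
  I^B I^B → possible child types {B} ✓
  I^B i → possible child types {O, B} ✓
  i i → possible child types {O} ✗

I^A I^B, I^B I^B, I^B i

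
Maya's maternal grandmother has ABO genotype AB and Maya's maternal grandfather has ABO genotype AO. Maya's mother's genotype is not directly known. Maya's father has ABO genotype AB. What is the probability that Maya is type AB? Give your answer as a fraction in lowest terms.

Maya's mother's ABO genotype from AB × AO: 1/4 AA, 1/4 AB, 1/4 AO, 1/4 BO.
Crossing each possibility with the father AB and summing P(type AB): 1/4·1/2 + 1/4·1/2 + 1/4·1/4 + 1/4·1/4 = 3/8.

3/8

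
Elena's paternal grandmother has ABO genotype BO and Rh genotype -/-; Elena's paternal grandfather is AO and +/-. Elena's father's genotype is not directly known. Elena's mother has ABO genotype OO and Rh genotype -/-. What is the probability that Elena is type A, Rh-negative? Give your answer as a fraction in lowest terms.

Elena's father's ABO genotype from BO × AO: 1/4 AB, 1/4 AO, 1/4 BO, 1/4 OO.
Crossing each possibility with the mother OO and summing P(type A): 1/4·1/2 + 1/4·1/2 + 1/4·0 + 1/4·0 = 1/4.
Similarly for Rh via the father's Rh distribution: P(Rh-) = 3/4.
Independent loci: 1/4 × 3/4 = 3/16.

3/16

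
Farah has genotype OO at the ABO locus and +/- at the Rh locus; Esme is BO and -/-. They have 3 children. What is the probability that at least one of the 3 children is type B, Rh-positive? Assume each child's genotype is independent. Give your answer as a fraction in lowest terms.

37/64

ABO cross OO × BO → 1/2 O, 1/2 B.
Rh cross +/- × -/- → 1/2 Rh+, 1/2 Rh-; so P(type B, Rh-positive) = 1/2 × 1/2 = 1/4 per child.
P(none) = (3/4)^3 = 27/64; P(at least one) = 1 − 27/64 = 37/64.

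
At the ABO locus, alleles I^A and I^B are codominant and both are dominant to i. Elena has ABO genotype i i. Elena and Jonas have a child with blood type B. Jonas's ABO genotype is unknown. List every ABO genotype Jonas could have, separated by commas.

For each candidate genotype of Jonas, check whether crossing it with i i can produce every observed child phenotype.
  I^A I^A → possible child types {A} ✗
  I^A I^B → possible child types {A, B} ✓
  I^A i → possible child types {O, A} ✗
  I^B I^B → possible child types {B} ✓
  I^B i → possible child types {O, B} ✓
  i i → possible child types {O} ✗

I^A I^B, I^B I^B, I^B i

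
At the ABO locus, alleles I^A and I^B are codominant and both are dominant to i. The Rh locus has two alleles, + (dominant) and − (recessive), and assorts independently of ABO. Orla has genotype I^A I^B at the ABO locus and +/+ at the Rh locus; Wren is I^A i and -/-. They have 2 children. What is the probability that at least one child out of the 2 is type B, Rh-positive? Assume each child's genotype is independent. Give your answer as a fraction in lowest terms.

7/16

ABO cross I^A I^B × I^A i → 1/2 A, 1/4 B, 1/4 AB.
Rh cross +/+ × -/- → 1 Rh+; so P(type B, Rh-positive) = 1/4 × 1 = 1/4 per child.
P(none) = (3/4)^2 = 9/16; P(at least one) = 1 − 9/16 = 7/16.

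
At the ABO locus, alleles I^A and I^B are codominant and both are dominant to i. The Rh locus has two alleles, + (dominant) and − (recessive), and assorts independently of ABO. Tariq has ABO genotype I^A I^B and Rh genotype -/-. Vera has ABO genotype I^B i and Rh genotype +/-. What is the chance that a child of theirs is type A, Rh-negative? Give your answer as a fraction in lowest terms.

ABO cross I^A I^B × I^B i → offspring phenotypes: 1/4 A, 1/2 B, 1/4 AB.
Rh cross -/- × +/- → 1/2 Rh+, 1/2 Rh-.
Independent loci: P(type A, Rh-negative) = 1/4 × 1/2 = 1/8.

1/8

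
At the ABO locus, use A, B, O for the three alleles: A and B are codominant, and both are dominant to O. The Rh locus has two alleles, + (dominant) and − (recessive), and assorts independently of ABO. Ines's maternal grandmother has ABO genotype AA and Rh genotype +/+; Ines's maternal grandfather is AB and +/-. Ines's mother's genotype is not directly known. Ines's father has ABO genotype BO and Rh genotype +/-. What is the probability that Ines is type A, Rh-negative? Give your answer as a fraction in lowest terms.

Ines's mother's ABO genotype from AA × AB: 1/2 AA, 1/2 AB.
Crossing each possibility with the father BO and summing P(type A): 1/2·1/2 + 1/2·1/4 = 3/8.
Similarly for Rh via the mother's Rh distribution: P(Rh-) = 1/8.
Independent loci: 3/8 × 1/8 = 3/64.

3/64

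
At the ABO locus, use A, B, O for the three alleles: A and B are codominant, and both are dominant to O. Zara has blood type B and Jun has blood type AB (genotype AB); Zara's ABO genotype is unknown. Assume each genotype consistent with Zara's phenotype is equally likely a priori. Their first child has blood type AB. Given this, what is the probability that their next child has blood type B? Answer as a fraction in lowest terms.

1/2

Possible genotypes: Zara ∈ {BB, BO}; Jun ∈ {AB}.
Weight each parental genotype pair by prior × P(type-AB child):
  BB × AB: posterior weight 2/3; P(next child type B) = 1/2.
  BO × AB: posterior weight 1/3; P(next child type B) = 1/2.
Weighted sum = 1/2.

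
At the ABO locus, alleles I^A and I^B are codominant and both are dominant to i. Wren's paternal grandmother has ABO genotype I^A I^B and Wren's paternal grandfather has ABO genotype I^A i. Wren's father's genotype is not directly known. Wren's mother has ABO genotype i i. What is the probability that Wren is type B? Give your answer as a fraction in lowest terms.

1/4

Wren's father's ABO genotype from I^A I^B × I^A i: 1/4 I^A I^A, 1/4 I^A I^B, 1/4 I^A i, 1/4 I^B i.
Crossing each possibility with the mother i i and summing P(type B): 1/4·0 + 1/4·1/2 + 1/4·0 + 1/4·1/2 = 1/4.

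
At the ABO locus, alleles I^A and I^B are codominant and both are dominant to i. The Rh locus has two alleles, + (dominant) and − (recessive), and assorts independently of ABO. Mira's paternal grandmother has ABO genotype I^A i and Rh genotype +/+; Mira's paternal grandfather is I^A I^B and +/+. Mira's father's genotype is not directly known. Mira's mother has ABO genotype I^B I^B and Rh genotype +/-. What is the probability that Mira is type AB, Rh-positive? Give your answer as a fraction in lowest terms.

1/2

Mira's father's ABO genotype from I^A i × I^A I^B: 1/4 I^A I^A, 1/4 I^A I^B, 1/4 I^A i, 1/4 I^B i.
Crossing each possibility with the mother I^B I^B and summing P(type AB): 1/4·1 + 1/4·1/2 + 1/4·1/2 + 1/4·0 = 1/2.
Similarly for Rh via the father's Rh distribution: P(Rh+) = 1.
Independent loci: 1/2 × 1 = 1/2.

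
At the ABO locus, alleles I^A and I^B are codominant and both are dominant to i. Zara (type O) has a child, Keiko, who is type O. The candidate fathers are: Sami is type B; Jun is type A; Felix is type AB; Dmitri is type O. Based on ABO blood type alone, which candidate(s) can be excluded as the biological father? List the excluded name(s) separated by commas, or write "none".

A candidate is excluded only if no genotype consistent with his phenotype could produce a type O child with a type O mother.
Felix (type AB): no genotype consistent with that phenotype can produce a type-O child with a type-O mother.

Felix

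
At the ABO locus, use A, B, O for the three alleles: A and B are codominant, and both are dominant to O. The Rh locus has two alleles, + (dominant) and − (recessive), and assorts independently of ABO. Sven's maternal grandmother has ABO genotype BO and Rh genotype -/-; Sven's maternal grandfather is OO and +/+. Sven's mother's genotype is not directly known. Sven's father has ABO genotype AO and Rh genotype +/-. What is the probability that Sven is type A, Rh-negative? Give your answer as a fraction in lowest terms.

3/32

Sven's mother's ABO genotype from BO × OO: 1/2 BO, 1/2 OO.
Crossing each possibility with the father AO and summing P(type A): 1/2·1/4 + 1/2·1/2 = 3/8.
Similarly for Rh via the mother's Rh distribution: P(Rh-) = 1/4.
Independent loci: 3/8 × 1/4 = 3/32.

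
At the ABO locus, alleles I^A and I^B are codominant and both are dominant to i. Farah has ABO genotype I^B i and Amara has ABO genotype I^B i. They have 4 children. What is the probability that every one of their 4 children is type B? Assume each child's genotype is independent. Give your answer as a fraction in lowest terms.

ABO cross I^B i × I^B i → 1/4 O, 3/4 B.
So P(type B) = 3/4 per child.
All 4 independent: (3/4)^4 = 81/256.

81/256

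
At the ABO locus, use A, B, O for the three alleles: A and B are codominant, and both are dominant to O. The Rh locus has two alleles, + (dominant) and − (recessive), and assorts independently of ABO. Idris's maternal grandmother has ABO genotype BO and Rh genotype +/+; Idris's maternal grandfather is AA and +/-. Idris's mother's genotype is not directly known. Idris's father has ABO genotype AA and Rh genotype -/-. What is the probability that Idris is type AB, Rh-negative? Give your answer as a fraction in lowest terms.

Idris's mother's ABO genotype from BO × AA: 1/2 AB, 1/2 AO.
Crossing each possibility with the father AA and summing P(type AB): 1/2·1/2 + 1/2·0 = 1/4.
Similarly for Rh via the mother's Rh distribution: P(Rh-) = 1/4.
Independent loci: 1/4 × 1/4 = 1/16.

1/16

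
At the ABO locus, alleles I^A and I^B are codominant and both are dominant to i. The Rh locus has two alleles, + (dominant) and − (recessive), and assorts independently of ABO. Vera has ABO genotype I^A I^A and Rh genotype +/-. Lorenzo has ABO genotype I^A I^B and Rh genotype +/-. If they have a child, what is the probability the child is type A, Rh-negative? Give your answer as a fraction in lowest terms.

ABO cross I^A I^A × I^A I^B → offspring phenotypes: 1/2 A, 1/2 AB.
Rh cross +/- × +/- → 3/4 Rh+, 1/4 Rh-.
Independent loci: P(type A, Rh-negative) = 1/2 × 1/4 = 1/8.

1/8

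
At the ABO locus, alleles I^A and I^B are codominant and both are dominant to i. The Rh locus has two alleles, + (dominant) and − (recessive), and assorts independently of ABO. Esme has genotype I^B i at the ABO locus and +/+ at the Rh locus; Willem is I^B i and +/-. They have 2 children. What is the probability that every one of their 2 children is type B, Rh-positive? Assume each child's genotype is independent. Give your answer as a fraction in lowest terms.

9/16

ABO cross I^B i × I^B i → 1/4 O, 3/4 B.
Rh cross +/+ × +/- → 1 Rh+; so P(type B, Rh-positive) = 3/4 × 1 = 3/4 per child.
All 2 independent: (3/4)^2 = 9/16.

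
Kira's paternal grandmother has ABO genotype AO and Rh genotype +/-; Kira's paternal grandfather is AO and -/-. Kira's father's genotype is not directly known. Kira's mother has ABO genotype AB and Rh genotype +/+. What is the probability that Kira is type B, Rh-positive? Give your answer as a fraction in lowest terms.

Kira's father's ABO genotype from AO × AO: 1/4 AA, 1/2 AO, 1/4 OO.
Crossing each possibility with the mother AB and summing P(type B): 1/4·0 + 1/2·1/4 + 1/4·1/2 = 1/4.
Similarly for Rh via the father's Rh distribution: P(Rh+) = 1.
Independent loci: 1/4 × 1 = 1/4.

1/4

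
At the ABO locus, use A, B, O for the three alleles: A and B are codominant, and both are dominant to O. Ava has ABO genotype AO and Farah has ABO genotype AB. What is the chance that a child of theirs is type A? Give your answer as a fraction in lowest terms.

ABO cross AO × AB → offspring phenotypes: 1/2 A, 1/4 B, 1/4 AB.
So P(type A) = 1/2.

1/2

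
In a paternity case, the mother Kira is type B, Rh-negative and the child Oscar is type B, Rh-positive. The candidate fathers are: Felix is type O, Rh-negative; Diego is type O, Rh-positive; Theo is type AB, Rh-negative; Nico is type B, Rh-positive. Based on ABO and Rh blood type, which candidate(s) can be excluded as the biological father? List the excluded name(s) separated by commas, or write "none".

A candidate is excluded only if no genotype consistent with his phenotype could produce a type B, Rh-positive child with a type B, Rh-negative mother.
Felix (type O, Rh-): no genotype consistent with that phenotype can produce a type-B Rh+ child with a type-B mother.
Theo (type AB, Rh-): no genotype consistent with that phenotype can produce a type-B Rh+ child with a type-B mother.

Felix, Theo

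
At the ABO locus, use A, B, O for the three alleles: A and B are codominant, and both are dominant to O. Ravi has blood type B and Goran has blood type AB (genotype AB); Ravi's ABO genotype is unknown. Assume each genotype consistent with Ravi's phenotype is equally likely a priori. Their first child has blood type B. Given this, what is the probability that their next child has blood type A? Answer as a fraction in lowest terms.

1/8

Possible genotypes: Ravi ∈ {BB, BO}; Goran ∈ {AB}.
Weight each parental genotype pair by prior × P(type-B child):
  BB × AB: posterior weight 1/2; P(next child type A) = 0.
  BO × AB: posterior weight 1/2; P(next child type A) = 1/4.
Weighted sum = 1/8.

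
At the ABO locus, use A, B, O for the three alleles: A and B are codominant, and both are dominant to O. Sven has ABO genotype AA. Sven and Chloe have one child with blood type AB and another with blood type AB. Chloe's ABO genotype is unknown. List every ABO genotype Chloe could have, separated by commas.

For each candidate genotype of Chloe, check whether crossing it with AA can produce every observed child phenotype.
  AA → possible child types {A} ✗
  AB → possible child types {A, AB} ✓
  AO → possible child types {A} ✗
  BB → possible child types {AB} ✓
  BO → possible child types {A, AB} ✓
  OO → possible child types {A} ✗

AB, BB, BO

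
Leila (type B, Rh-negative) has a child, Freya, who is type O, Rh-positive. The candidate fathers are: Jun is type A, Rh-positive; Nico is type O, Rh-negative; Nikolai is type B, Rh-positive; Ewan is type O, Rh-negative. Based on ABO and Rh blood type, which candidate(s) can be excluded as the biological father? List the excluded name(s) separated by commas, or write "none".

A candidate is excluded only if no genotype consistent with his phenotype could produce a type O, Rh-positive child with a type B, Rh-negative mother.
Nico (type O, Rh-): no genotype consistent with that phenotype can produce a type-O Rh+ child with a type-B mother.
Ewan (type O, Rh-): no genotype consistent with that phenotype can produce a type-O Rh+ child with a type-B mother.

Nico, Ewan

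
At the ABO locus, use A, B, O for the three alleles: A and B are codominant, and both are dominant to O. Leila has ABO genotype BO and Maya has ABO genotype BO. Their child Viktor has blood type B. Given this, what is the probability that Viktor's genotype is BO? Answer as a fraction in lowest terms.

Cross BO × BO → 1/4 BB, 1/2 BO, 1/4 OO.
Type-B genotypes among offspring: BB (1/4), BO (1/2); total 3/4.
P(BO | type B) = (1/2) / (3/4) = 2/3.

2/3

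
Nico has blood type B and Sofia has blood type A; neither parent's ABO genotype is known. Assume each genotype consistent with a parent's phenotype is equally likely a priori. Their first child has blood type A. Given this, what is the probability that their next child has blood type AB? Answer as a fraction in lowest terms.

5/12

Possible genotypes: Nico ∈ {BB, BO}; Sofia ∈ {AA, AO}.
Weight each parental genotype pair by prior × P(type-A child):
  BO × AA: posterior weight 2/3; P(next child type AB) = 1/2.
  BO × AO: posterior weight 1/3; P(next child type AB) = 1/4.
Weighted sum = 5/12.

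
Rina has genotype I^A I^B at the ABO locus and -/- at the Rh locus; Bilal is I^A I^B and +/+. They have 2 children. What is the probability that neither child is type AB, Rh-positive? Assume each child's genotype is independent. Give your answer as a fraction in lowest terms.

1/4

ABO cross I^A I^B × I^A I^B → 1/4 A, 1/4 B, 1/2 AB.
Rh cross -/- × +/+ → 1 Rh+; so P(type AB, Rh-positive) = 1/2 × 1 = 1/2 per child.
P(not type AB, Rh-positive) = 1/2 for one child; (1/2)^2 = 1/4.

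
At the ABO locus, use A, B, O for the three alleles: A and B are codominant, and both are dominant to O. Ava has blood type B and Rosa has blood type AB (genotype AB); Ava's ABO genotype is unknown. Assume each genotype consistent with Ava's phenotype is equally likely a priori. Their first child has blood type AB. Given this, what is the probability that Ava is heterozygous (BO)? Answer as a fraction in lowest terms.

1/3

Possible genotypes: Ava ∈ {BB, BO}; Rosa ∈ {AB}.
Weight each parental genotype pair by prior × P(type-AB child):
  BB × AB: posterior weight 2/3.
  BO × AB: posterior weight 1/3.
Sum the posterior weight over pairs where Ava is BO: 1/3.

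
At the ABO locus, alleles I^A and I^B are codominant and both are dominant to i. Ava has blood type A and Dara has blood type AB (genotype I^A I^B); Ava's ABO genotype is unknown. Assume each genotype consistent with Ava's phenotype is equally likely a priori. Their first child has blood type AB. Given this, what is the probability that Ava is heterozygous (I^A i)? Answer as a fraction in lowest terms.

1/3

Possible genotypes: Ava ∈ {I^A I^A, I^A i}; Dara ∈ {I^A I^B}.
Weight each parental genotype pair by prior × P(type-AB child):
  I^A I^A × I^A I^B: posterior weight 2/3.
  I^A i × I^A I^B: posterior weight 1/3.
Sum the posterior weight over pairs where Ava is I^A i: 1/3.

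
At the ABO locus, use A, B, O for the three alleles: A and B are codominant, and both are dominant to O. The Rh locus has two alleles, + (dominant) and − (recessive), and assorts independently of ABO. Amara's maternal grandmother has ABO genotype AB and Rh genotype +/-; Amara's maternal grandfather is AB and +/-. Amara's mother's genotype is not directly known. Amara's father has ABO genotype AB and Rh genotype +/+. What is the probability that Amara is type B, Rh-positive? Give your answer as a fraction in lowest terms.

1/4

Amara's mother's ABO genotype from AB × AB: 1/4 AA, 1/2 AB, 1/4 BB.
Crossing each possibility with the father AB and summing P(type B): 1/4·0 + 1/2·1/4 + 1/4·1/2 = 1/4.
Similarly for Rh via the mother's Rh distribution: P(Rh+) = 1.
Independent loci: 1/4 × 1 = 1/4.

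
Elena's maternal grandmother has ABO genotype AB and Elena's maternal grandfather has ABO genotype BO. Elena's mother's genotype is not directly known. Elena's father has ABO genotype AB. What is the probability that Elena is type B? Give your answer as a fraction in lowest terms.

3/8

Elena's mother's ABO genotype from AB × BO: 1/4 AB, 1/4 AO, 1/4 BB, 1/4 BO.
Crossing each possibility with the father AB and summing P(type B): 1/4·1/4 + 1/4·1/4 + 1/4·1/2 + 1/4·1/2 = 3/8.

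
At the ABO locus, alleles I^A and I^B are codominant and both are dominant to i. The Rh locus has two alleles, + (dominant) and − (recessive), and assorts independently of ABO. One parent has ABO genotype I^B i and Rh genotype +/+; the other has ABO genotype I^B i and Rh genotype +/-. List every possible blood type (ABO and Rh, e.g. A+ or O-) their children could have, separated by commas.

Gametes from I^B i × I^B i give offspring ABO genotypes I^B I^B, I^B i, i i, i.e. phenotypes O, B.
Rh cross +/+ × +/- → phenotypes Rh+.
Combining independently: O+, B+.

O+, B+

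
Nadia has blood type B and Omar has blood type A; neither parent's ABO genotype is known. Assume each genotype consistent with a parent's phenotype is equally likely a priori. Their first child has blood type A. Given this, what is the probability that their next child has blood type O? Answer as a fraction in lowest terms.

1/12

Possible genotypes: Nadia ∈ {BB, BO}; Omar ∈ {AA, AO}.
Weight each parental genotype pair by prior × P(type-A child):
  BO × AA: posterior weight 2/3; P(next child type O) = 0.
  BO × AO: posterior weight 1/3; P(next child type O) = 1/4.
Weighted sum = 1/12.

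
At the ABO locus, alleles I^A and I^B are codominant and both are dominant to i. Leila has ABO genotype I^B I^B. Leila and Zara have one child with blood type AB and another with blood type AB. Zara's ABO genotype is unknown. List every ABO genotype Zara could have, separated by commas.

For each candidate genotype of Zara, check whether crossing it with I^B I^B can produce every observed child phenotype.
  I^A I^A → possible child types {AB} ✓
  I^A I^B → possible child types {B, AB} ✓
  I^A i → possible child types {B, AB} ✓
  I^B I^B → possible child types {B} ✗
  I^B i → possible child types {B} ✗
  i i → possible child types {B} ✗

I^A I^A, I^A I^B, I^A i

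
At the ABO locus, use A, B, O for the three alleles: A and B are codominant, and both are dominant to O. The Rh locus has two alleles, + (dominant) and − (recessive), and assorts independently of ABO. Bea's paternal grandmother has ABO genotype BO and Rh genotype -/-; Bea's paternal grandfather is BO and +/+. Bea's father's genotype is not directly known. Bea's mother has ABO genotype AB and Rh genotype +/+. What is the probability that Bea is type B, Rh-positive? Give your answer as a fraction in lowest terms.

1/2

Bea's father's ABO genotype from BO × BO: 1/4 BB, 1/2 BO, 1/4 OO.
Crossing each possibility with the mother AB and summing P(type B): 1/4·1/2 + 1/2·1/2 + 1/4·1/2 = 1/2.
Similarly for Rh via the father's Rh distribution: P(Rh+) = 1.
Independent loci: 1/2 × 1 = 1/2.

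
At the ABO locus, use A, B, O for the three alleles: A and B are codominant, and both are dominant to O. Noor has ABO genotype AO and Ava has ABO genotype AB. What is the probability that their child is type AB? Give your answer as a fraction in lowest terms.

ABO cross AO × AB → offspring phenotypes: 1/2 A, 1/4 B, 1/4 AB.
So P(type AB) = 1/4.

1/4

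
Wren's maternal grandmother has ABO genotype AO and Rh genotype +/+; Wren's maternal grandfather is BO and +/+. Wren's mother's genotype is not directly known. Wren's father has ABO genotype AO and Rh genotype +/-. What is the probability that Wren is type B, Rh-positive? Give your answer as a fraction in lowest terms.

Wren's mother's ABO genotype from AO × BO: 1/4 AB, 1/4 AO, 1/4 BO, 1/4 OO.
Crossing each possibility with the father AO and summing P(type B): 1/4·1/4 + 1/4·0 + 1/4·1/4 + 1/4·0 = 1/8.
Similarly for Rh via the mother's Rh distribution: P(Rh+) = 1.
Independent loci: 1/8 × 1 = 1/8.

1/8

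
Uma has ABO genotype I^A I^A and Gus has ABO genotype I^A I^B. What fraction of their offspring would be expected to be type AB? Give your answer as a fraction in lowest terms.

ABO cross I^A I^A × I^A I^B → offspring phenotypes: 1/2 A, 1/2 AB.
So P(type AB) = 1/2.

1/2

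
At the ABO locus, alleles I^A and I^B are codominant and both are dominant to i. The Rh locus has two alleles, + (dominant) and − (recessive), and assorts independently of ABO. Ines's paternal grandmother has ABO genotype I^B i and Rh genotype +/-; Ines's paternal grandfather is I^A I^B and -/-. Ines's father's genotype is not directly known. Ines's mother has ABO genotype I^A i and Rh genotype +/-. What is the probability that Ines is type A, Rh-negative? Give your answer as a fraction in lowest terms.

Ines's father's ABO genotype from I^B i × I^A I^B: 1/4 I^A I^B, 1/4 I^A i, 1/4 I^B I^B, 1/4 I^B i.
Crossing each possibility with the mother I^A i and summing P(type A): 1/4·1/2 + 1/4·3/4 + 1/4·0 + 1/4·1/4 = 3/8.
Similarly for Rh via the father's Rh distribution: P(Rh-) = 3/8.
Independent loci: 3/8 × 3/8 = 9/64.

9/64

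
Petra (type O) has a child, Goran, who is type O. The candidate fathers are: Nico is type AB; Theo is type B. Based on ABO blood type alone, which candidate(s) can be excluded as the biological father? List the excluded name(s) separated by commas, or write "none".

Nico

A candidate is excluded only if no genotype consistent with his phenotype could produce a type O child with a type O mother.
Nico (type AB): no genotype consistent with that phenotype can produce a type-O child with a type-O mother.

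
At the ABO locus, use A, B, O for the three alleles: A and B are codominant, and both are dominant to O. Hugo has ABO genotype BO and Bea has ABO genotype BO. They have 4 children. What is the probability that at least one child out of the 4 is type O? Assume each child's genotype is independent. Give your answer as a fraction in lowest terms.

ABO cross BO × BO → 1/4 O, 3/4 B.
So P(type O) = 1/4 per child.
P(none) = (3/4)^4 = 81/256; P(at least one) = 1 − 81/256 = 175/256.

175/256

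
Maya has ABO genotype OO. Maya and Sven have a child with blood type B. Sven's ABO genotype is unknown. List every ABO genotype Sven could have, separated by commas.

AB, BB, BO

For each candidate genotype of Sven, check whether crossing it with OO can produce every observed child phenotype.
  AA → possible child types {A} ✗
  AB → possible child types {A, B} ✓
  AO → possible child types {O, A} ✗
  BB → possible child types {B} ✓
  BO → possible child types {O, B} ✓
  OO → possible child types {O} ✗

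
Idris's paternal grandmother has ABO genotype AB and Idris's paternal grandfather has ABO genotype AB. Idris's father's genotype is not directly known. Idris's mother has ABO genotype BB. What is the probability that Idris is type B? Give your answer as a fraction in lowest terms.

1/2

Idris's father's ABO genotype from AB × AB: 1/4 AA, 1/2 AB, 1/4 BB.
Crossing each possibility with the mother BB and summing P(type B): 1/4·0 + 1/2·1/2 + 1/4·1 = 1/2.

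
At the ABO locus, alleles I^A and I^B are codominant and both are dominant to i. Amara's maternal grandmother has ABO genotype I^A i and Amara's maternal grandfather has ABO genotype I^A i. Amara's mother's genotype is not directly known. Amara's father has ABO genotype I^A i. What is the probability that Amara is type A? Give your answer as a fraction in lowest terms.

3/4

Amara's mother's ABO genotype from I^A i × I^A i: 1/4 I^A I^A, 1/2 I^A i, 1/4 i i.
Crossing each possibility with the father I^A i and summing P(type A): 1/4·1 + 1/2·3/4 + 1/4·1/2 = 3/4.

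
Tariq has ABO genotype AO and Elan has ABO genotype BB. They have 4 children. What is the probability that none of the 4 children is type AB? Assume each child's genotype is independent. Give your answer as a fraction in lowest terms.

1/16

ABO cross AO × BB → 1/2 B, 1/2 AB.
So P(type AB) = 1/2 per child.
P(not type AB) = 1/2 for one child; (1/2)^4 = 1/16.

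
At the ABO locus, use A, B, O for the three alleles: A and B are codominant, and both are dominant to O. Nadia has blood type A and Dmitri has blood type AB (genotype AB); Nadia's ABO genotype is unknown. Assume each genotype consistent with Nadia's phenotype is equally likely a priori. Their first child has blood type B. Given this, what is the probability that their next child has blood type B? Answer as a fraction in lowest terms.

Possible genotypes: Nadia ∈ {AA, AO}; Dmitri ∈ {AB}.
Weight each parental genotype pair by prior × P(type-B child):
  AO × AB: posterior weight 1; P(next child type B) = 1/4.
Weighted sum = 1/4.

1/4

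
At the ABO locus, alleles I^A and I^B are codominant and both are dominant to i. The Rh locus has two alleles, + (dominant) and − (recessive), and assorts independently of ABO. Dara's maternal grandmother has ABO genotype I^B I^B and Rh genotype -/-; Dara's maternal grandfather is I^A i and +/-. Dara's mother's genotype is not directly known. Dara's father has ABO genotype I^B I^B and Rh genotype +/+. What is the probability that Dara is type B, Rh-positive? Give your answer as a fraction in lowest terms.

Dara's mother's ABO genotype from I^B I^B × I^A i: 1/2 I^A I^B, 1/2 I^B i.
Crossing each possibility with the father I^B I^B and summing P(type B): 1/2·1/2 + 1/2·1 = 3/4.
Similarly for Rh via the mother's Rh distribution: P(Rh+) = 1.
Independent loci: 3/4 × 1 = 3/4.

3/4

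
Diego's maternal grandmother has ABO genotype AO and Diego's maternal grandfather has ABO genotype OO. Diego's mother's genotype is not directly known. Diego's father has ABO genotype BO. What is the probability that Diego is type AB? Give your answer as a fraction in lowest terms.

1/8

Diego's mother's ABO genotype from AO × OO: 1/2 AO, 1/2 OO.
Crossing each possibility with the father BO and summing P(type AB): 1/2·1/4 + 1/2·0 = 1/8.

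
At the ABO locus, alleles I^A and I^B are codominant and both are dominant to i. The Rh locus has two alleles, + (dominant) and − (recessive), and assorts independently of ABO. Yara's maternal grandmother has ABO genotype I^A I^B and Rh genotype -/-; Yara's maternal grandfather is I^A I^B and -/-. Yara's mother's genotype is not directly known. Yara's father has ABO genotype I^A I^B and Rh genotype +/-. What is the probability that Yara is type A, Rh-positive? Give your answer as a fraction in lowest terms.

1/8

Yara's mother's ABO genotype from I^A I^B × I^A I^B: 1/4 I^A I^A, 1/2 I^A I^B, 1/4 I^B I^B.
Crossing each possibility with the father I^A I^B and summing P(type A): 1/4·1/2 + 1/2·1/4 + 1/4·0 = 1/4.
Similarly for Rh via the mother's Rh distribution: P(Rh+) = 1/2.
Independent loci: 1/4 × 1/2 = 1/8.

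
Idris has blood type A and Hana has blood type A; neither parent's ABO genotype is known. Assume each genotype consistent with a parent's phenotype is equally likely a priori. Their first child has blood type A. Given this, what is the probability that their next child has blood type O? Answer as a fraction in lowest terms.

Possible genotypes: Idris ∈ {I^A I^A, I^A i}; Hana ∈ {I^A I^A, I^A i}.
Weight each parental genotype pair by prior × P(type-A child):
  I^A I^A × I^A I^A: posterior weight 4/15; P(next child type O) = 0.
  I^A I^A × I^A i: posterior weight 4/15; P(next child type O) = 0.
  I^A i × I^A I^A: posterior weight 4/15; P(next child type O) = 0.
  I^A i × I^A i: posterior weight 1/5; P(next child type O) = 1/4.
Weighted sum = 1/20.

1/20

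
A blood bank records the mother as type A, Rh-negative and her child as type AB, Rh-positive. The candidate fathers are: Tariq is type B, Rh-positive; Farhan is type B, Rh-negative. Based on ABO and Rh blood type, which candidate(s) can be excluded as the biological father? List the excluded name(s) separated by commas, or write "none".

A candidate is excluded only if no genotype consistent with his phenotype could produce a type AB, Rh-positive child with a type A, Rh-negative mother.
Farhan (type B, Rh-): no genotype consistent with that phenotype can produce a type-AB Rh+ child with a type-A mother.

Farhan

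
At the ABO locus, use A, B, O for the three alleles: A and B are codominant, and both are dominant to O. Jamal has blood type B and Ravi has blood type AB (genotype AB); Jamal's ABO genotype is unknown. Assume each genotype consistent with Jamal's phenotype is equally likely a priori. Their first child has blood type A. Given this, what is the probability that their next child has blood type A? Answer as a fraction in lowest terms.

1/4

Possible genotypes: Jamal ∈ {BB, BO}; Ravi ∈ {AB}.
Weight each parental genotype pair by prior × P(type-A child):
  BO × AB: posterior weight 1; P(next child type A) = 1/4.
Weighted sum = 1/4.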